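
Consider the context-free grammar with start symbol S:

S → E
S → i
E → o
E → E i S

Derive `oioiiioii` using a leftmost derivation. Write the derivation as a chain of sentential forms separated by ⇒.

S⇒E⇒EiS⇒oiS⇒oiE⇒oiEiS⇒oiEiSiS⇒oioiSiS⇒oioiiiS⇒oioiiiE⇒oioiiiEiS⇒oioiiioiS⇒oioiiioii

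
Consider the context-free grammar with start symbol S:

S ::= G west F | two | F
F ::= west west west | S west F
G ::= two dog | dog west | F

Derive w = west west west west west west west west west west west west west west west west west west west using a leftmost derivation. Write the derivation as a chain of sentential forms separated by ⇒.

S ⇒ F   [S ::= F]
F ⇒ S west F   [F ::= S west F]
S west F ⇒ G west F west F   [S ::= G west F]
G west F west F ⇒ F west F west F   [G ::= F]
F west F west F ⇒ west west west west F west F   [F ::= west west west]
west west west west F west F ⇒ west west west west S west F west F   [F ::= S west F]
west west west west S west F west F ⇒ west west west west G west F west F west F   [S ::= G west F]
west west west west G west F west F west F ⇒ west west west west F west F west F west F   [G ::= F]
west west west west F west F west F west F ⇒ west west west west west west west west F west F west F   [F ::= west west west]
west west west west west west west west F west F west F ⇒ west west west west west west west west west west west west F west F   [F ::= west west west]
west west west west west west west west west west west west F west F ⇒ west west west west west west west west west west west west west west west west F   [F ::= west west west]
west west west west west west west west west west west west west west west west F ⇒ west west west west west west west west west west west west west west west west west west west   [F ::= west west west]

S ⇒ F ⇒ S west F ⇒ G west F west F ⇒ F west F west F ⇒ west west west west F west F ⇒ west west west west S west F west F ⇒ west west west west G west F west F west F ⇒ west west west west F west F west F west F ⇒ west west west west west west west west F west F west F ⇒ west west west west west west west west west west west west F west F ⇒ west west west west west west west west west west west west west west west west F ⇒ west west west west west west west west west west west west west west west west west west west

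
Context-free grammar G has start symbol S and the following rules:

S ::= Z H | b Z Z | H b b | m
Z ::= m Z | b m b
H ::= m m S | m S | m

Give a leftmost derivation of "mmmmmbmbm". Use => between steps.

S=>ZH=>mZH=>mmZH=>mmmZH=>mmmmZH=>mmmmmZH=>mmmmmbmbH=>mmmmmbmbm

S => ZH   [S ::= Z H]
ZH => mZH   [Z ::= m Z]
mZH => mmZH   [Z ::= m Z]
mmZH => mmmZH   [Z ::= m Z]
mmmZH => mmmmZH   [Z ::= m Z]
mmmmZH => mmmmmZH   [Z ::= m Z]
mmmmmZH => mmmmmbmbH   [Z ::= b m b]
mmmmmbmbH => mmmmmbmbm   [H ::= m]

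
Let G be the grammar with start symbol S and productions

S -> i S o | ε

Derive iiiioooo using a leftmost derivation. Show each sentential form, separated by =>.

S => iSo   [S -> i S o]
iSo => iiSoo   [S -> i S o]
iiSoo => iiiSooo   [S -> i S o]
iiiSooo => iiiiSoooo   [S -> i S o]
iiiiSoooo => iiiioooo   [S -> ε]

S => iSo => iiSoo => iiiSooo => iiiiSoooo => iiiioooo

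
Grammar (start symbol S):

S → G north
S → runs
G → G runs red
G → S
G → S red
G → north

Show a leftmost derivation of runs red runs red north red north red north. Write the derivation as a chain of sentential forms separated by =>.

S => G north => S red north => G north red north => S red north red north => G north red north red north => G runs red north red north red north => S red runs red north red north red north => runs red runs red north red north red north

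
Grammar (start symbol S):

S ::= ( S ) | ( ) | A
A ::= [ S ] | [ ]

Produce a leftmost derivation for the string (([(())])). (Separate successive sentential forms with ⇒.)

S ⇒ (S)   [S ::= ( S )]
(S) ⇒ ((S))   [S ::= ( S )]
((S)) ⇒ ((A))   [S ::= A]
((A)) ⇒ (([S]))   [A ::= [ S ]]
(([S])) ⇒ (([(S)]))   [S ::= ( S )]
(([(S)])) ⇒ (([(())]))   [S ::= ( )]

S⇒(S)⇒((S))⇒((A))⇒(([S]))⇒(([(S)]))⇒(([(())]))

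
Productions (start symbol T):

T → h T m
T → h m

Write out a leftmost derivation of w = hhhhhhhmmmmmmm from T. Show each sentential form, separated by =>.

T=>hTm=>hhTmm=>hhhTmmm=>hhhhTmmmm=>hhhhhTmmmmm=>hhhhhhTmmmmmm=>hhhhhhhmmmmmmm

T => hTm   [T → h T m]
hTm => hhTmm   [T → h T m]
hhTmm => hhhTmmm   [T → h T m]
hhhTmmm => hhhhTmmmm   [T → h T m]
hhhhTmmmm => hhhhhTmmmmm   [T → h T m]
hhhhhTmmmmm => hhhhhhTmmmmmm   [T → h T m]
hhhhhhTmmmmmm => hhhhhhhmmmmmmm   [T → h m]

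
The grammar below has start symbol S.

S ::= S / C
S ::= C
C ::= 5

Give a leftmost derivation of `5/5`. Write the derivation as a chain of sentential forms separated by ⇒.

S ⇒ S/C   [S ::= S / C]
S/C ⇒ C/C   [S ::= C]
C/C ⇒ 5/C   [C ::= 5]
5/C ⇒ 5/5   [C ::= 5]

S⇒S/C⇒C/C⇒5/C⇒5/5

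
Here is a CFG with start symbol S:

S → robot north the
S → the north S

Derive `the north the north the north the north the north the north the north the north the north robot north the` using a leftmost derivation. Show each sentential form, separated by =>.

S => the north S => the north the north S => the north the north the north S => the north the north the north the north S => the north the north the north the north the north S => the north the north the north the north the north the north S => the north the north the north the north the north the north the north S => the north the north the north the north the north the north the north the north S => the north the north the north the north the north the north the north the north the north S => the north the north the north the north the north the north the north the north the north robot north the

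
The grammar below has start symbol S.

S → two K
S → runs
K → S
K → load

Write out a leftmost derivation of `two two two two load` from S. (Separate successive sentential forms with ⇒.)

S ⇒ two K ⇒ two S ⇒ two two K ⇒ two two S ⇒ two two two K ⇒ two two two S ⇒ two two two two K ⇒ two two two two load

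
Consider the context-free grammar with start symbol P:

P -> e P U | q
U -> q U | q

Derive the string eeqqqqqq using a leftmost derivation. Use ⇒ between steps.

P ⇒ ePU ⇒ eePUU ⇒ eeqUU ⇒ eeqqUU ⇒ eeqqqUU ⇒ eeqqqqU ⇒ eeqqqqqU ⇒ eeqqqqqq

P ⇒ ePU   [P -> e P U]
ePU ⇒ eePUU   [P -> e P U]
eePUU ⇒ eeqUU   [P -> q]
eeqUU ⇒ eeqqUU   [U -> q U]
eeqqUU ⇒ eeqqqUU   [U -> q U]
eeqqqUU ⇒ eeqqqqU   [U -> q]
eeqqqqU ⇒ eeqqqqqU   [U -> q U]
eeqqqqqU ⇒ eeqqqqqq   [U -> q]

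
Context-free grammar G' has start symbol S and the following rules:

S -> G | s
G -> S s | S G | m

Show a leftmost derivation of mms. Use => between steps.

S => G   [S -> G]
G => Ss   [G -> S s]
Ss => Gs   [S -> G]
Gs => SGs   [G -> S G]
SGs => GGs   [S -> G]
GGs => mGs   [G -> m]
mGs => mms   [G -> m]

S=>G=>Ss=>Gs=>SGs=>GGs=>mGs=>mms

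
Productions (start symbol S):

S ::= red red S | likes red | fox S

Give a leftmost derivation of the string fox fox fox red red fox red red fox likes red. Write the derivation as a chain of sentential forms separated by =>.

S => fox S => fox fox S => fox fox fox S => fox fox fox red red S => fox fox fox red red fox S => fox fox fox red red fox red red S => fox fox fox red red fox red red fox S => fox fox fox red red fox red red fox likes red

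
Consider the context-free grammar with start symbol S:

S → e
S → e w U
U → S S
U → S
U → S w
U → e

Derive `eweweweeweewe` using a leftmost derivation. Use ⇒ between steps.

S ⇒ ewU   [S → e w U]
ewU ⇒ ewSS   [U → S S]
ewSS ⇒ ewewUS   [S → e w U]
ewewUS ⇒ ewewSwS   [U → S w]
ewewSwS ⇒ ewewewUwS   [S → e w U]
ewewewUwS ⇒ ewewewSSwS   [U → S S]
ewewewSSwS ⇒ eweweweSwS   [S → e]
eweweweSwS ⇒ eweweweewUwS   [S → e w U]
eweweweewUwS ⇒ eweweweewSSwS   [U → S S]
eweweweewSSwS ⇒ eweweweeweSwS   [S → e]
eweweweeweSwS ⇒ eweweweeweewS   [S → e]
eweweweeweewS ⇒ eweweweeweewe   [S → e]

S ⇒ ewU ⇒ ewSS ⇒ ewewUS ⇒ ewewSwS ⇒ ewewewUwS ⇒ ewewewSSwS ⇒ eweweweSwS ⇒ eweweweewUwS ⇒ eweweweewSSwS ⇒ eweweweeweSwS ⇒ eweweweeweewS ⇒ eweweweeweewe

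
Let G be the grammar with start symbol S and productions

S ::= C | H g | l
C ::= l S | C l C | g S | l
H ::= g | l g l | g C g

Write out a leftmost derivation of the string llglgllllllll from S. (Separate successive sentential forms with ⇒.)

S ⇒ C   [S ::= C]
C ⇒ ClC   [C ::= C l C]
ClC ⇒ ClClC   [C ::= C l C]
ClClC ⇒ ClClClC   [C ::= C l C]
ClClClC ⇒ ClClClClC   [C ::= C l C]
ClClClClC ⇒ lSlClClClC   [C ::= l S]
lSlClClClC ⇒ lHglClClClC   [S ::= H g]
lHglClClClC ⇒ llglglClClClC   [H ::= l g l]
llglglClClClC ⇒ llglglllClClC   [C ::= l]
llglglllClClC ⇒ llglglllllClC   [C ::= l]
llglglllllClC ⇒ llglglllllllC   [C ::= l]
llglglllllllC ⇒ llglgllllllll   [C ::= l]

S⇒C⇒ClC⇒ClClC⇒ClClClC⇒ClClClClC⇒lSlClClClC⇒lHglClClClC⇒llglglClClClC⇒llglglllClClC⇒llglglllllClC⇒llglglllllllC⇒llglgllllllll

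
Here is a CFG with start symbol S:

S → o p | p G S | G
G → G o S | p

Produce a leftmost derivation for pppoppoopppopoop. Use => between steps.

S => pGS   [S → p G S]
pGS => ppS   [G → p]
ppS => ppG   [S → G]
ppG => ppGoS   [G → G o S]
ppGoS => ppGoSoS   [G → G o S]
ppGoSoS => pppoSoS   [G → p]
pppoSoS => pppopGSoS   [S → p G S]
pppopGSoS => pppopGoSSoS   [G → G o S]
pppopGoSSoS => pppoppoSSoS   [G → p]
pppoppoSSoS => pppoppoopSoS   [S → o p]
pppoppoopSoS => pppoppooppGSoS   [S → p G S]
pppoppooppGSoS => pppoppoopppSoS   [G → p]
pppoppoopppSoS => pppoppoopppopoS   [S → o p]
pppoppoopppopoS => pppoppoopppopoop   [S → o p]

S=>pGS=>ppS=>ppG=>ppGoS=>ppGoSoS=>pppoSoS=>pppopGSoS=>pppopGoSSoS=>pppoppoSSoS=>pppoppoopSoS=>pppoppooppGSoS=>pppoppoopppSoS=>pppoppoopppopoS=>pppoppoopppopoop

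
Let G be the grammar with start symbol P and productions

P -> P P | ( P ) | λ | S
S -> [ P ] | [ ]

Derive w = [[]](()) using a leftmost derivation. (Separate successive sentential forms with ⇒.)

P ⇒ PP ⇒ SP ⇒ [P]P ⇒ [S]P ⇒ [[]]P ⇒ [[]]PP ⇒ [[]](P)P ⇒ [[]]((P))P ⇒ [[]](())P ⇒ [[]](())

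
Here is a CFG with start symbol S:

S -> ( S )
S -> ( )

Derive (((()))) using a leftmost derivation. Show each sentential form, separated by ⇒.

S ⇒ (S) ⇒ ((S)) ⇒ (((S))) ⇒ (((())))

S ⇒ (S)   [S -> ( S )]
(S) ⇒ ((S))   [S -> ( S )]
((S)) ⇒ (((S)))   [S -> ( S )]
(((S))) ⇒ (((())))   [S -> ( )]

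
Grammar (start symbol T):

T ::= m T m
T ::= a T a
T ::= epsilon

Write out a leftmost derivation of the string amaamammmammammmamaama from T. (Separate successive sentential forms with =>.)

T => aTa => amTma => amaTama => amaaTaama => amaamTmaama => amaamaTamaama => amaamamTmamaama => amaamammTmmamaama => amaamammmTmmmamaama => amaamammmaTammmamaama => amaamammmamTmammmamaama => amaamammmammammmamaama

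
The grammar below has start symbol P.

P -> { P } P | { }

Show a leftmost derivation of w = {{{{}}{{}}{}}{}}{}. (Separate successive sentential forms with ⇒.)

P ⇒ {P}P ⇒ {{P}P}P ⇒ {{{P}P}P}P ⇒ {{{{}}P}P}P ⇒ {{{{}}{P}P}P}P ⇒ {{{{}}{{}}P}P}P ⇒ {{{{}}{{}}{}}P}P ⇒ {{{{}}{{}}{}}{}}P ⇒ {{{{}}{{}}{}}{}}{}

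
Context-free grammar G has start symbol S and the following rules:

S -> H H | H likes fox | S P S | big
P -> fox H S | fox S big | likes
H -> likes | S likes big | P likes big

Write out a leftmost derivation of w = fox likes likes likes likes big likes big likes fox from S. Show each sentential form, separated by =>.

S => H likes fox => P likes big likes fox => fox H S likes big likes fox => fox likes S likes big likes fox => fox likes S P S likes big likes fox => fox likes H H P S likes big likes fox => fox likes likes H P S likes big likes fox => fox likes likes likes P S likes big likes fox => fox likes likes likes likes S likes big likes fox => fox likes likes likes likes big likes big likes fox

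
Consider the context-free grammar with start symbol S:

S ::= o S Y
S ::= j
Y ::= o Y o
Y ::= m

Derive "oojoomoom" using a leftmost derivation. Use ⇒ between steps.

S ⇒ oSY   [S ::= o S Y]
oSY ⇒ ooSYY   [S ::= o S Y]
ooSYY ⇒ oojYY   [S ::= j]
oojYY ⇒ oojoYoY   [Y ::= o Y o]
oojoYoY ⇒ oojooYooY   [Y ::= o Y o]
oojooYooY ⇒ oojoomooY   [Y ::= m]
oojoomooY ⇒ oojoomoom   [Y ::= m]

S ⇒ oSY ⇒ ooSYY ⇒ oojYY ⇒ oojoYoY ⇒ oojooYooY ⇒ oojoomooY ⇒ oojoomoom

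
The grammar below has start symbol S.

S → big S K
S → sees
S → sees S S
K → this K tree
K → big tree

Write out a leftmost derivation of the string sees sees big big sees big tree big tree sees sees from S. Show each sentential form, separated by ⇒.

S ⇒ sees S S   [S → sees S S]
sees S S ⇒ sees sees S S S   [S → sees S S]
sees sees S S S ⇒ sees sees big S K S S   [S → big S K]
sees sees big S K S S ⇒ sees sees big big S K K S S   [S → big S K]
sees sees big big S K K S S ⇒ sees sees big big sees K K S S   [S → sees]
sees sees big big sees K K S S ⇒ sees sees big big sees big tree K S S   [K → big tree]
sees sees big big sees big tree K S S ⇒ sees sees big big sees big tree big tree S S   [K → big tree]
sees sees big big sees big tree big tree S S ⇒ sees sees big big sees big tree big tree sees S   [S → sees]
sees sees big big sees big tree big tree sees S ⇒ sees sees big big sees big tree big tree sees sees   [S → sees]

S ⇒ sees S S ⇒ sees sees S S S ⇒ sees sees big S K S S ⇒ sees sees big big S K K S S ⇒ sees sees big big sees K K S S ⇒ sees sees big big sees big tree K S S ⇒ sees sees big big sees big tree big tree S S ⇒ sees sees big big sees big tree big tree sees S ⇒ sees sees big big sees big tree big tree sees sees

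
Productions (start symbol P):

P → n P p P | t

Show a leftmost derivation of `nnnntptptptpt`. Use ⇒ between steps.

P ⇒ nPpP   [P → n P p P]
nPpP ⇒ nnPpPpP   [P → n P p P]
nnPpPpP ⇒ nnnPpPpPpP   [P → n P p P]
nnnPpPpPpP ⇒ nnnnPpPpPpPpP   [P → n P p P]
nnnnPpPpPpPpP ⇒ nnnntpPpPpPpP   [P → t]
nnnntpPpPpPpP ⇒ nnnntptpPpPpP   [P → t]
nnnntptpPpPpP ⇒ nnnntptptpPpP   [P → t]
nnnntptptpPpP ⇒ nnnntptptptpP   [P → t]
nnnntptptptpP ⇒ nnnntptptptpt   [P → t]

P ⇒ nPpP ⇒ nnPpPpP ⇒ nnnPpPpPpP ⇒ nnnnPpPpPpPpP ⇒ nnnntpPpPpPpP ⇒ nnnntptpPpPpP ⇒ nnnntptptpPpP ⇒ nnnntptptptpP ⇒ nnnntptptptpt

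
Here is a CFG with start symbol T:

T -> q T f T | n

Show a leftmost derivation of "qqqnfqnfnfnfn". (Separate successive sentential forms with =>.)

T => qTfT   [T -> q T f T]
qTfT => qqTfTfT   [T -> q T f T]
qqTfTfT => qqqTfTfTfT   [T -> q T f T]
qqqTfTfTfT => qqqnfTfTfT   [T -> n]
qqqnfTfTfT => qqqnfqTfTfTfT   [T -> q T f T]
qqqnfqTfTfTfT => qqqnfqnfTfTfT   [T -> n]
qqqnfqnfTfTfT => qqqnfqnfnfTfT   [T -> n]
qqqnfqnfnfTfT => qqqnfqnfnfnfT   [T -> n]
qqqnfqnfnfnfT => qqqnfqnfnfnfn   [T -> n]

T => qTfT => qqTfTfT => qqqTfTfTfT => qqqnfTfTfT => qqqnfqTfTfTfT => qqqnfqnfTfTfT => qqqnfqnfnfTfT => qqqnfqnfnfnfT => qqqnfqnfnfnfn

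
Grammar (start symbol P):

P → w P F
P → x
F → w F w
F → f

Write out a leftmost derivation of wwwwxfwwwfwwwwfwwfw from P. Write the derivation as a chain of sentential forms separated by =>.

P => wPF => wwPFF => wwwPFFF => wwwwPFFFF => wwwwxFFFF => wwwwxfFFF => wwwwxfwFwFF => wwwwxfwwFwwFF => wwwwxfwwwFwwwFF => wwwwxfwwwfwwwFF => wwwwxfwwwfwwwwFwF => wwwwxfwwwfwwwwfwF => wwwwxfwwwfwwwwfwwFw => wwwwxfwwwfwwwwfwwfw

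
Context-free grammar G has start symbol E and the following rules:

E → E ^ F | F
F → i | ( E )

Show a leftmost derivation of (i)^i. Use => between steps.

E => E^F => F^F => (E)^F => (F)^F => (i)^F => (i)^i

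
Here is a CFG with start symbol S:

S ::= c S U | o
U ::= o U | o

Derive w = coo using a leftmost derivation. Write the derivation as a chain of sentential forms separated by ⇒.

S ⇒ cSU ⇒ coU ⇒ coo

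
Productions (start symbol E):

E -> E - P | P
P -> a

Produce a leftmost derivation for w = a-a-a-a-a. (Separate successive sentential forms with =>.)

E => E-P => E-P-P => E-P-P-P => E-P-P-P-P => P-P-P-P-P => a-P-P-P-P => a-a-P-P-P => a-a-a-P-P => a-a-a-a-P => a-a-a-a-a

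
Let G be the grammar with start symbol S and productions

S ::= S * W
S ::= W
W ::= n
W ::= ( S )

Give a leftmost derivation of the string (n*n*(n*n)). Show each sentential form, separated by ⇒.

S ⇒ W   [S ::= W]
W ⇒ (S)   [W ::= ( S )]
(S) ⇒ (S*W)   [S ::= S * W]
(S*W) ⇒ (S*W*W)   [S ::= S * W]
(S*W*W) ⇒ (W*W*W)   [S ::= W]
(W*W*W) ⇒ (n*W*W)   [W ::= n]
(n*W*W) ⇒ (n*n*W)   [W ::= n]
(n*n*W) ⇒ (n*n*(S))   [W ::= ( S )]
(n*n*(S)) ⇒ (n*n*(S*W))   [S ::= S * W]
(n*n*(S*W)) ⇒ (n*n*(W*W))   [S ::= W]
(n*n*(W*W)) ⇒ (n*n*(n*W))   [W ::= n]
(n*n*(n*W)) ⇒ (n*n*(n*n))   [W ::= n]

S⇒W⇒(S)⇒(S*W)⇒(S*W*W)⇒(W*W*W)⇒(n*W*W)⇒(n*n*W)⇒(n*n*(S))⇒(n*n*(S*W))⇒(n*n*(W*W))⇒(n*n*(n*W))⇒(n*n*(n*n))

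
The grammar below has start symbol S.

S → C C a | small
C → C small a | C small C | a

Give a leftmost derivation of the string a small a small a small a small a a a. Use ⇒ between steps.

S ⇒ C C a   [S → C C a]
C C a ⇒ C small C C a   [C → C small C]
C small C C a ⇒ C small a small C C a   [C → C small a]
C small a small C C a ⇒ a small a small C C a   [C → a]
a small a small C C a ⇒ a small a small C small C C a   [C → C small C]
a small a small C small C C a ⇒ a small a small a small C C a   [C → a]
a small a small a small C C a ⇒ a small a small a small C small a C a   [C → C small a]
a small a small a small C small a C a ⇒ a small a small a small a small a C a   [C → a]
a small a small a small a small a C a ⇒ a small a small a small a small a a a   [C → a]

S ⇒ C C a ⇒ C small C C a ⇒ C small a small C C a ⇒ a small a small C C a ⇒ a small a small C small C C a ⇒ a small a small a small C C a ⇒ a small a small a small C small a C a ⇒ a small a small a small a small a C a ⇒ a small a small a small a small a a a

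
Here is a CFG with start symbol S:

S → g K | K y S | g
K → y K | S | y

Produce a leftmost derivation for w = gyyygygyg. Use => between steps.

S => gK => gS => gKyS => gyKyS => gySyS => gyKySyS => gySySyS => gyKySySyS => gyyySySyS => gyyygySyS => gyyygygyS => gyyygygyg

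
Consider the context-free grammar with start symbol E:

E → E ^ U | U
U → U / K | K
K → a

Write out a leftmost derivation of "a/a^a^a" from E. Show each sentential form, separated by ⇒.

E ⇒ E^U   [E → E ^ U]
E^U ⇒ E^U^U   [E → E ^ U]
E^U^U ⇒ U^U^U   [E → U]
U^U^U ⇒ U/K^U^U   [U → U / K]
U/K^U^U ⇒ K/K^U^U   [U → K]
K/K^U^U ⇒ a/K^U^U   [K → a]
a/K^U^U ⇒ a/a^U^U   [K → a]
a/a^U^U ⇒ a/a^K^U   [U → K]
a/a^K^U ⇒ a/a^a^U   [K → a]
a/a^a^U ⇒ a/a^a^K   [U → K]
a/a^a^K ⇒ a/a^a^a   [K → a]

E ⇒ E^U ⇒ E^U^U ⇒ U^U^U ⇒ U/K^U^U ⇒ K/K^U^U ⇒ a/K^U^U ⇒ a/a^U^U ⇒ a/a^K^U ⇒ a/a^a^U ⇒ a/a^a^K ⇒ a/a^a^a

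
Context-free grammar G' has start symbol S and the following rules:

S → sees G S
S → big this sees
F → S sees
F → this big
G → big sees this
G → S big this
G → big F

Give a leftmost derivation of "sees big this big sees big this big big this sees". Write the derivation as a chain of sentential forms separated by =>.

S => sees G S => sees big F S => sees big this big S => sees big this big sees G S => sees big this big sees big F S => sees big this big sees big this big S => sees big this big sees big this big big this sees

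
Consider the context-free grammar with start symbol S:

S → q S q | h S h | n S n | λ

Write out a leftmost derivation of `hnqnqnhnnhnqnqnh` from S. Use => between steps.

S => hSh   [S → h S h]
hSh => hnSnh   [S → n S n]
hnSnh => hnqSqnh   [S → q S q]
hnqSqnh => hnqnSnqnh   [S → n S n]
hnqnSnqnh => hnqnqSqnqnh   [S → q S q]
hnqnqSqnqnh => hnqnqnSnqnqnh   [S → n S n]
hnqnqnSnqnqnh => hnqnqnhShnqnqnh   [S → h S h]
hnqnqnhShnqnqnh => hnqnqnhnSnhnqnqnh   [S → n S n]
hnqnqnhnSnhnqnqnh => hnqnqnhnnhnqnqnh   [S → λ]

S => hSh => hnSnh => hnqSqnh => hnqnSnqnh => hnqnqSqnqnh => hnqnqnSnqnqnh => hnqnqnhShnqnqnh => hnqnqnhnSnhnqnqnh => hnqnqnhnnhnqnqnh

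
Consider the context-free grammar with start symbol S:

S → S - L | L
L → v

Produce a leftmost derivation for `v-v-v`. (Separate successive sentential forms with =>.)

S => S-L => S-L-L => L-L-L => v-L-L => v-v-L => v-v-v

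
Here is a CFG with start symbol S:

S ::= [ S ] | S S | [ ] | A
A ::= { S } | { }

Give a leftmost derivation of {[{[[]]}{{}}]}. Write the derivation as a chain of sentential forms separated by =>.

S => A => {S} => {[S]} => {[SS]} => {[AS]} => {[{S}S]} => {[{[S]}S]} => {[{[[]]}S]} => {[{[[]]}A]} => {[{[[]]}{S}]} => {[{[[]]}{A}]} => {[{[[]]}{{}}]}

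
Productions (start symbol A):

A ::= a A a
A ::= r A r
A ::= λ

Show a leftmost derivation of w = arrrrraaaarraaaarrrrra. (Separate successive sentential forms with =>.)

A => aAa => arAra => arrArra => arrrArrra => arrrrArrrra => arrrrrArrrrra => arrrrraAarrrrra => arrrrraaAaarrrrra => arrrrraaaAaaarrrrra => arrrrraaaaAaaaarrrrra => arrrrraaaarAraaaarrrrra => arrrrraaaarraaaarrrrra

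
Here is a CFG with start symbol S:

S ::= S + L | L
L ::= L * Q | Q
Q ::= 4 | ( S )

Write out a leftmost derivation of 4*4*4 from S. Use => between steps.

S=>L=>L*Q=>L*Q*Q=>Q*Q*Q=>4*Q*Q=>4*4*Q=>4*4*4

S => L   [S ::= L]
L => L*Q   [L ::= L * Q]
L*Q => L*Q*Q   [L ::= L * Q]
L*Q*Q => Q*Q*Q   [L ::= Q]
Q*Q*Q => 4*Q*Q   [Q ::= 4]
4*Q*Q => 4*4*Q   [Q ::= 4]
4*4*Q => 4*4*4   [Q ::= 4]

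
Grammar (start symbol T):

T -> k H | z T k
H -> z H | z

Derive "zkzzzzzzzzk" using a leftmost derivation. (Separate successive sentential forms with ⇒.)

T ⇒ zTk ⇒ zkHk ⇒ zkzHk ⇒ zkzzHk ⇒ zkzzzHk ⇒ zkzzzzHk ⇒ zkzzzzzHk ⇒ zkzzzzzzHk ⇒ zkzzzzzzzHk ⇒ zkzzzzzzzzk

T ⇒ zTk   [T -> z T k]
zTk ⇒ zkHk   [T -> k H]
zkHk ⇒ zkzHk   [H -> z H]
zkzHk ⇒ zkzzHk   [H -> z H]
zkzzHk ⇒ zkzzzHk   [H -> z H]
zkzzzHk ⇒ zkzzzzHk   [H -> z H]
zkzzzzHk ⇒ zkzzzzzHk   [H -> z H]
zkzzzzzHk ⇒ zkzzzzzzHk   [H -> z H]
zkzzzzzzHk ⇒ zkzzzzzzzHk   [H -> z H]
zkzzzzzzzHk ⇒ zkzzzzzzzzk   [H -> z]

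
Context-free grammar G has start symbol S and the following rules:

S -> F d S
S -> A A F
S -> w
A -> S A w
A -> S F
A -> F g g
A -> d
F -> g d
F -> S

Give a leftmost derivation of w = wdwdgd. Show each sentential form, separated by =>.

S => AAF   [S -> A A F]
AAF => SAwAF   [A -> S A w]
SAwAF => wAwAF   [S -> w]
wAwAF => wdwAF   [A -> d]
wdwAF => wdwdF   [A -> d]
wdwdF => wdwdgd   [F -> g d]

S => AAF => SAwAF => wAwAF => wdwAF => wdwdF => wdwdgd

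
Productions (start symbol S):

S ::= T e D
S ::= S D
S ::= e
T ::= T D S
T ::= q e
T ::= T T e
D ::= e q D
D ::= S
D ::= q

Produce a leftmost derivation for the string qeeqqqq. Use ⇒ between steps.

S ⇒ SD ⇒ SDD ⇒ SDDD ⇒ TeDDDD ⇒ qeeDDDD ⇒ qeeqDDD ⇒ qeeqqDD ⇒ qeeqqqD ⇒ qeeqqqq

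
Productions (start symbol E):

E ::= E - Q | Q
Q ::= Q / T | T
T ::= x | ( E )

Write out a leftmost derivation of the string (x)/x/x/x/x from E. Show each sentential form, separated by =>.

E => Q   [E ::= Q]
Q => Q/T   [Q ::= Q / T]
Q/T => Q/T/T   [Q ::= Q / T]
Q/T/T => Q/T/T/T   [Q ::= Q / T]
Q/T/T/T => Q/T/T/T/T   [Q ::= Q / T]
Q/T/T/T/T => T/T/T/T/T   [Q ::= T]
T/T/T/T/T => (E)/T/T/T/T   [T ::= ( E )]
(E)/T/T/T/T => (Q)/T/T/T/T   [E ::= Q]
(Q)/T/T/T/T => (T)/T/T/T/T   [Q ::= T]
(T)/T/T/T/T => (x)/T/T/T/T   [T ::= x]
(x)/T/T/T/T => (x)/x/T/T/T   [T ::= x]
(x)/x/T/T/T => (x)/x/x/T/T   [T ::= x]
(x)/x/x/T/T => (x)/x/x/x/T   [T ::= x]
(x)/x/x/x/T => (x)/x/x/x/x   [T ::= x]

E=>Q=>Q/T=>Q/T/T=>Q/T/T/T=>Q/T/T/T/T=>T/T/T/T/T=>(E)/T/T/T/T=>(Q)/T/T/T/T=>(T)/T/T/T/T=>(x)/T/T/T/T=>(x)/x/T/T/T=>(x)/x/x/T/T=>(x)/x/x/x/T=>(x)/x/x/x/x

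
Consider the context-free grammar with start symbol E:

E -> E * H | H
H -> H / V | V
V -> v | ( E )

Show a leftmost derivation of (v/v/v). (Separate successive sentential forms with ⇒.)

E ⇒ H ⇒ V ⇒ (E) ⇒ (H) ⇒ (H/V) ⇒ (H/V/V) ⇒ (V/V/V) ⇒ (v/V/V) ⇒ (v/v/V) ⇒ (v/v/v)

E ⇒ H   [E -> H]
H ⇒ V   [H -> V]
V ⇒ (E)   [V -> ( E )]
(E) ⇒ (H)   [E -> H]
(H) ⇒ (H/V)   [H -> H / V]
(H/V) ⇒ (H/V/V)   [H -> H / V]
(H/V/V) ⇒ (V/V/V)   [H -> V]
(V/V/V) ⇒ (v/V/V)   [V -> v]
(v/V/V) ⇒ (v/v/V)   [V -> v]
(v/v/V) ⇒ (v/v/v)   [V -> v]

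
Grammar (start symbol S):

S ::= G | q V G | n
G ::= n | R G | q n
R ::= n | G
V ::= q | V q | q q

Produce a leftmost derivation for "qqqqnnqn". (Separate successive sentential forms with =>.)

S => qVG => qVqG => qVqqG => qqqqG => qqqqRG => qqqqnG => qqqqnRG => qqqqnnG => qqqqnnqn

S => qVG   [S ::= q V G]
qVG => qVqG   [V ::= V q]
qVqG => qVqqG   [V ::= V q]
qVqqG => qqqqG   [V ::= q]
qqqqG => qqqqRG   [G ::= R G]
qqqqRG => qqqqnG   [R ::= n]
qqqqnG => qqqqnRG   [G ::= R G]
qqqqnRG => qqqqnnG   [R ::= n]
qqqqnnG => qqqqnnqn   [G ::= q n]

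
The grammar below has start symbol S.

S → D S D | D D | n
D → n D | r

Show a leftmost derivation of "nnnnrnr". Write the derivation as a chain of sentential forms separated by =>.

S => DD => nDD => nnDD => nnnDD => nnnnDD => nnnnrD => nnnnrnD => nnnnrnr

S => DD   [S → D D]
DD => nDD   [D → n D]
nDD => nnDD   [D → n D]
nnDD => nnnDD   [D → n D]
nnnDD => nnnnDD   [D → n D]
nnnnDD => nnnnrD   [D → r]
nnnnrD => nnnnrnD   [D → n D]
nnnnrnD => nnnnrnr   [D → r]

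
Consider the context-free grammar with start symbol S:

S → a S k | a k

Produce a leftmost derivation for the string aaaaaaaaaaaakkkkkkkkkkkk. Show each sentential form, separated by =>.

S => aSk => aaSkk => aaaSkkk => aaaaSkkkk => aaaaaSkkkkk => aaaaaaSkkkkkk => aaaaaaaSkkkkkkk => aaaaaaaaSkkkkkkkk => aaaaaaaaaSkkkkkkkkk => aaaaaaaaaaSkkkkkkkkkk => aaaaaaaaaaaSkkkkkkkkkkk => aaaaaaaaaaaakkkkkkkkkkkk

S => aSk   [S → a S k]
aSk => aaSkk   [S → a S k]
aaSkk => aaaSkkk   [S → a S k]
aaaSkkk => aaaaSkkkk   [S → a S k]
aaaaSkkkk => aaaaaSkkkkk   [S → a S k]
aaaaaSkkkkk => aaaaaaSkkkkkk   [S → a S k]
aaaaaaSkkkkkk => aaaaaaaSkkkkkkk   [S → a S k]
aaaaaaaSkkkkkkk => aaaaaaaaSkkkkkkkk   [S → a S k]
aaaaaaaaSkkkkkkkk => aaaaaaaaaSkkkkkkkkk   [S → a S k]
aaaaaaaaaSkkkkkkkkk => aaaaaaaaaaSkkkkkkkkkk   [S → a S k]
aaaaaaaaaaSkkkkkkkkkk => aaaaaaaaaaaSkkkkkkkkkkk   [S → a S k]
aaaaaaaaaaaSkkkkkkkkkkk => aaaaaaaaaaaakkkkkkkkkkkk   [S → a k]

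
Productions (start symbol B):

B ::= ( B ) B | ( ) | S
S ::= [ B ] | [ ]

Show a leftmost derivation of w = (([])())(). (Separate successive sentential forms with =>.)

B => (B)B   [B ::= ( B ) B]
(B)B => ((B)B)B   [B ::= ( B ) B]
((B)B)B => ((S)B)B   [B ::= S]
((S)B)B => (([])B)B   [S ::= [ ]]
(([])B)B => (([])())B   [B ::= ( )]
(([])())B => (([])())()   [B ::= ( )]

B => (B)B => ((B)B)B => ((S)B)B => (([])B)B => (([])())B => (([])())()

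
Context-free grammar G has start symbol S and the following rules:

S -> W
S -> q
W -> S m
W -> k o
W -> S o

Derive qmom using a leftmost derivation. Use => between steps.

S => W => Sm => Wm => Som => Wom => Smom => qmom

S => W   [S -> W]
W => Sm   [W -> S m]
Sm => Wm   [S -> W]
Wm => Som   [W -> S o]
Som => Wom   [S -> W]
Wom => Smom   [W -> S m]
Smom => qmom   [S -> q]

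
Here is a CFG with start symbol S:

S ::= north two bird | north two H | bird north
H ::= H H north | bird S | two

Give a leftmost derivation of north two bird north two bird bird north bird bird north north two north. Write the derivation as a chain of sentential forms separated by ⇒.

S ⇒ north two H ⇒ north two bird S ⇒ north two bird north two H ⇒ north two bird north two H H north ⇒ north two bird north two H H north H north ⇒ north two bird north two bird S H north H north ⇒ north two bird north two bird bird north H north H north ⇒ north two bird north two bird bird north bird S north H north ⇒ north two bird north two bird bird north bird bird north north H north ⇒ north two bird north two bird bird north bird bird north north two north

S ⇒ north two H   [S ::= north two H]
north two H ⇒ north two bird S   [H ::= bird S]
north two bird S ⇒ north two bird north two H   [S ::= north two H]
north two bird north two H ⇒ north two bird north two H H north   [H ::= H H north]
north two bird north two H H north ⇒ north two bird north two H H north H north   [H ::= H H north]
north two bird north two H H north H north ⇒ north two bird north two bird S H north H north   [H ::= bird S]
north two bird north two bird S H north H north ⇒ north two bird north two bird bird north H north H north   [S ::= bird north]
north two bird north two bird bird north H north H north ⇒ north two bird north two bird bird north bird S north H north   [H ::= bird S]
north two bird north two bird bird north bird S north H north ⇒ north two bird north two bird bird north bird bird north north H north   [S ::= bird north]
north two bird north two bird bird north bird bird north north H north ⇒ north two bird north two bird bird north bird bird north north two north   [H ::= two]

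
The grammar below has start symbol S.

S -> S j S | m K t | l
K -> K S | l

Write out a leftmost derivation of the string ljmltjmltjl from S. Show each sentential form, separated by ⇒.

S⇒SjS⇒SjSjS⇒SjSjSjS⇒ljSjSjS⇒ljmKtjSjS⇒ljmltjSjS⇒ljmltjmKtjS⇒ljmltjmltjS⇒ljmltjmltjl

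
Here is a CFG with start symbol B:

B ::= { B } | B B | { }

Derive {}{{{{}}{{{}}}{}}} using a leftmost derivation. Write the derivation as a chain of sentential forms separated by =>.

B => BB => {}B => {}{B} => {}{{B}} => {}{{BB}} => {}{{BBB}} => {}{{{B}BB}} => {}{{{{}}BB}} => {}{{{{}}{B}B}} => {}{{{{}}{{B}}B}} => {}{{{{}}{{{}}}B}} => {}{{{{}}{{{}}}{}}}

B => BB   [B ::= B B]
BB => {}B   [B ::= { }]
{}B => {}{B}   [B ::= { B }]
{}{B} => {}{{B}}   [B ::= { B }]
{}{{B}} => {}{{BB}}   [B ::= B B]
{}{{BB}} => {}{{BBB}}   [B ::= B B]
{}{{BBB}} => {}{{{B}BB}}   [B ::= { B }]
{}{{{B}BB}} => {}{{{{}}BB}}   [B ::= { }]
{}{{{{}}BB}} => {}{{{{}}{B}B}}   [B ::= { B }]
{}{{{{}}{B}B}} => {}{{{{}}{{B}}B}}   [B ::= { B }]
{}{{{{}}{{B}}B}} => {}{{{{}}{{{}}}B}}   [B ::= { }]
{}{{{{}}{{{}}}B}} => {}{{{{}}{{{}}}{}}}   [B ::= { }]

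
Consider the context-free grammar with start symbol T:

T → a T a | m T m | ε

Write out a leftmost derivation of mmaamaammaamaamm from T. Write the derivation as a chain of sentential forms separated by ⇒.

T ⇒ mTm   [T → m T m]
mTm ⇒ mmTmm   [T → m T m]
mmTmm ⇒ mmaTamm   [T → a T a]
mmaTamm ⇒ mmaaTaamm   [T → a T a]
mmaaTaamm ⇒ mmaamTmaamm   [T → m T m]
mmaamTmaamm ⇒ mmaamaTamaamm   [T → a T a]
mmaamaTamaamm ⇒ mmaamaaTaamaamm   [T → a T a]
mmaamaaTaamaamm ⇒ mmaamaamTmaamaamm   [T → m T m]
mmaamaamTmaamaamm ⇒ mmaamaammaamaamm   [T → ε]

T ⇒ mTm ⇒ mmTmm ⇒ mmaTamm ⇒ mmaaTaamm ⇒ mmaamTmaamm ⇒ mmaamaTamaamm ⇒ mmaamaaTaamaamm ⇒ mmaamaamTmaamaamm ⇒ mmaamaammaamaamm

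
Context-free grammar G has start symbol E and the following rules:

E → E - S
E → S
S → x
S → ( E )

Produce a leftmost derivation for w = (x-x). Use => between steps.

E => S   [E → S]
S => (E)   [S → ( E )]
(E) => (E-S)   [E → E - S]
(E-S) => (S-S)   [E → S]
(S-S) => (x-S)   [S → x]
(x-S) => (x-x)   [S → x]

E => S => (E) => (E-S) => (S-S) => (x-S) => (x-x)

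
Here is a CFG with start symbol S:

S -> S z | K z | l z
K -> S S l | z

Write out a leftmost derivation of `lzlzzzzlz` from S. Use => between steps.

S => Kz   [S -> K z]
Kz => SSlz   [K -> S S l]
SSlz => lzSlz   [S -> l z]
lzSlz => lzSzlz   [S -> S z]
lzSzlz => lzSzzlz   [S -> S z]
lzSzzlz => lzSzzzlz   [S -> S z]
lzSzzzlz => lzlzzzzlz   [S -> l z]

S => Kz => SSlz => lzSlz => lzSzlz => lzSzzlz => lzSzzzlz => lzlzzzzlz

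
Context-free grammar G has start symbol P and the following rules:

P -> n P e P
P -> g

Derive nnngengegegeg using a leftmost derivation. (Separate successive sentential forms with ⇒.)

P ⇒ nPeP   [P -> n P e P]
nPeP ⇒ nnPePeP   [P -> n P e P]
nnPePeP ⇒ nnnPePePeP   [P -> n P e P]
nnnPePePeP ⇒ nnngePePeP   [P -> g]
nnngePePeP ⇒ nnngenPePePeP   [P -> n P e P]
nnngenPePePeP ⇒ nnngengePePeP   [P -> g]
nnngengePePeP ⇒ nnngengegePeP   [P -> g]
nnngengegePeP ⇒ nnngengegegeP   [P -> g]
nnngengegegeP ⇒ nnngengegegeg   [P -> g]

P ⇒ nPeP ⇒ nnPePeP ⇒ nnnPePePeP ⇒ nnngePePeP ⇒ nnngenPePePeP ⇒ nnngengePePeP ⇒ nnngengegePeP ⇒ nnngengegegeP ⇒ nnngengegegeg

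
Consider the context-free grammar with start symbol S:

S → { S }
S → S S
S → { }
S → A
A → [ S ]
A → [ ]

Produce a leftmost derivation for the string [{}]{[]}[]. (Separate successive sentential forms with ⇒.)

S ⇒ SS ⇒ AS ⇒ [S]S ⇒ [{}]S ⇒ [{}]SS ⇒ [{}]{S}S ⇒ [{}]{A}S ⇒ [{}]{[]}S ⇒ [{}]{[]}A ⇒ [{}]{[]}[]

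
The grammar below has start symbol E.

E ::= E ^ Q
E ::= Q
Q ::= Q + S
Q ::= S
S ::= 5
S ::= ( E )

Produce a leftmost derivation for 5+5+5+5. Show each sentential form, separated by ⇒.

E ⇒ Q   [E ::= Q]
Q ⇒ Q+S   [Q ::= Q + S]
Q+S ⇒ Q+S+S   [Q ::= Q + S]
Q+S+S ⇒ Q+S+S+S   [Q ::= Q + S]
Q+S+S+S ⇒ S+S+S+S   [Q ::= S]
S+S+S+S ⇒ 5+S+S+S   [S ::= 5]
5+S+S+S ⇒ 5+5+S+S   [S ::= 5]
5+5+S+S ⇒ 5+5+5+S   [S ::= 5]
5+5+5+S ⇒ 5+5+5+5   [S ::= 5]

E⇒Q⇒Q+S⇒Q+S+S⇒Q+S+S+S⇒S+S+S+S⇒5+S+S+S⇒5+5+S+S⇒5+5+5+S⇒5+5+5+5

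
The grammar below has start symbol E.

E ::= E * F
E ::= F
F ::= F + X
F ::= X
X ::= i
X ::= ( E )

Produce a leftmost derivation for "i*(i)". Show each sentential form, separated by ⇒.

E⇒E*F⇒F*F⇒X*F⇒i*F⇒i*X⇒i*(E)⇒i*(F)⇒i*(X)⇒i*(i)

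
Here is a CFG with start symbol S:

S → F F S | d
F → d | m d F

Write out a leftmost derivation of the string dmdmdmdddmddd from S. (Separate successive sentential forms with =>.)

S => FFS   [S → F F S]
FFS => dFS   [F → d]
dFS => dmdFS   [F → m d F]
dmdFS => dmdmdFS   [F → m d F]
dmdmdFS => dmdmdmdFS   [F → m d F]
dmdmdmdFS => dmdmdmddS   [F → d]
dmdmdmddS => dmdmdmddFFS   [S → F F S]
dmdmdmddFFS => dmdmdmdddFS   [F → d]
dmdmdmdddFS => dmdmdmdddmdFS   [F → m d F]
dmdmdmdddmdFS => dmdmdmdddmddS   [F → d]
dmdmdmdddmddS => dmdmdmdddmddd   [S → d]

S => FFS => dFS => dmdFS => dmdmdFS => dmdmdmdFS => dmdmdmddS => dmdmdmddFFS => dmdmdmdddFS => dmdmdmdddmdFS => dmdmdmdddmddS => dmdmdmdddmddd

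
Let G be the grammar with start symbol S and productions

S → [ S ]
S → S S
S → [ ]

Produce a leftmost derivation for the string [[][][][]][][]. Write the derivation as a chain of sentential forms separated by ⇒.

S ⇒ SS   [S → S S]
SS ⇒ SSS   [S → S S]
SSS ⇒ [S]SS   [S → [ S ]]
[S]SS ⇒ [SS]SS   [S → S S]
[SS]SS ⇒ [SSS]SS   [S → S S]
[SSS]SS ⇒ [SSSS]SS   [S → S S]
[SSSS]SS ⇒ [[]SSS]SS   [S → [ ]]
[[]SSS]SS ⇒ [[][]SS]SS   [S → [ ]]
[[][]SS]SS ⇒ [[][][]S]SS   [S → [ ]]
[[][][]S]SS ⇒ [[][][][]]SS   [S → [ ]]
[[][][][]]SS ⇒ [[][][][]][]S   [S → [ ]]
[[][][][]][]S ⇒ [[][][][]][][]   [S → [ ]]

S ⇒ SS ⇒ SSS ⇒ [S]SS ⇒ [SS]SS ⇒ [SSS]SS ⇒ [SSSS]SS ⇒ [[]SSS]SS ⇒ [[][]SS]SS ⇒ [[][][]S]SS ⇒ [[][][][]]SS ⇒ [[][][][]][]S ⇒ [[][][][]][][]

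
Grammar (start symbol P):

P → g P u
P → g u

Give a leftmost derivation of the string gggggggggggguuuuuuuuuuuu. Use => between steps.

P=>gPu=>ggPuu=>gggPuuu=>ggggPuuuu=>gggggPuuuuu=>ggggggPuuuuuu=>gggggggPuuuuuuu=>ggggggggPuuuuuuuu=>gggggggggPuuuuuuuuu=>ggggggggggPuuuuuuuuuu=>gggggggggggPuuuuuuuuuuu=>gggggggggggguuuuuuuuuuuu

P => gPu   [P → g P u]
gPu => ggPuu   [P → g P u]
ggPuu => gggPuuu   [P → g P u]
gggPuuu => ggggPuuuu   [P → g P u]
ggggPuuuu => gggggPuuuuu   [P → g P u]
gggggPuuuuu => ggggggPuuuuuu   [P → g P u]
ggggggPuuuuuu => gggggggPuuuuuuu   [P → g P u]
gggggggPuuuuuuu => ggggggggPuuuuuuuu   [P → g P u]
ggggggggPuuuuuuuu => gggggggggPuuuuuuuuu   [P → g P u]
gggggggggPuuuuuuuuu => ggggggggggPuuuuuuuuuu   [P → g P u]
ggggggggggPuuuuuuuuuu => gggggggggggPuuuuuuuuuuu   [P → g P u]
gggggggggggPuuuuuuuuuuu => gggggggggggguuuuuuuuuuuu   [P → g u]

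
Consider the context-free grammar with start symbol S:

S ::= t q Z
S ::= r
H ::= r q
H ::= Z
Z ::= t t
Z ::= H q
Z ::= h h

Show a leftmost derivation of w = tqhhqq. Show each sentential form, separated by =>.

S => tqZ => tqHq => tqZq => tqHqq => tqZqq => tqhhqq

S => tqZ   [S ::= t q Z]
tqZ => tqHq   [Z ::= H q]
tqHq => tqZq   [H ::= Z]
tqZq => tqHqq   [Z ::= H q]
tqHqq => tqZqq   [H ::= Z]
tqZqq => tqhhqq   [Z ::= h h]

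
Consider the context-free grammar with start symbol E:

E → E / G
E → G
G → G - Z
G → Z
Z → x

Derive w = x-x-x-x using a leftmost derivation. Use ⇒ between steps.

E ⇒ G ⇒ G-Z ⇒ G-Z-Z ⇒ G-Z-Z-Z ⇒ Z-Z-Z-Z ⇒ x-Z-Z-Z ⇒ x-x-Z-Z ⇒ x-x-x-Z ⇒ x-x-x-x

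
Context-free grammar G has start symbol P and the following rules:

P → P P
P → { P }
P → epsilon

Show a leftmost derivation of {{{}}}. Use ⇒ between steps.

P ⇒ {P} ⇒ {{P}} ⇒ {{{P}}} ⇒ {{{}}}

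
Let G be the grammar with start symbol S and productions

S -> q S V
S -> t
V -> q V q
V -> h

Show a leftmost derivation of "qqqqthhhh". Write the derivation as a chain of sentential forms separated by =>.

S => qSV => qqSVV => qqqSVVV => qqqqSVVVV => qqqqtVVVV => qqqqthVVV => qqqqthhVV => qqqqthhhV => qqqqthhhh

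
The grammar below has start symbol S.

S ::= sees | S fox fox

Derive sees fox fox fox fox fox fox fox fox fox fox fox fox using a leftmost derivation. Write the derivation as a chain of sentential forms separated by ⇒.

S ⇒ S fox fox ⇒ S fox fox fox fox ⇒ S fox fox fox fox fox fox ⇒ S fox fox fox fox fox fox fox fox ⇒ S fox fox fox fox fox fox fox fox fox fox ⇒ S fox fox fox fox fox fox fox fox fox fox fox fox ⇒ sees fox fox fox fox fox fox fox fox fox fox fox fox

S ⇒ S fox fox   [S ::= S fox fox]
S fox fox ⇒ S fox fox fox fox   [S ::= S fox fox]
S fox fox fox fox ⇒ S fox fox fox fox fox fox   [S ::= S fox fox]
S fox fox fox fox fox fox ⇒ S fox fox fox fox fox fox fox fox   [S ::= S fox fox]
S fox fox fox fox fox fox fox fox ⇒ S fox fox fox fox fox fox fox fox fox fox   [S ::= S fox fox]
S fox fox fox fox fox fox fox fox fox fox ⇒ S fox fox fox fox fox fox fox fox fox fox fox fox   [S ::= S fox fox]
S fox fox fox fox fox fox fox fox fox fox fox fox ⇒ sees fox fox fox fox fox fox fox fox fox fox fox fox   [S ::= sees]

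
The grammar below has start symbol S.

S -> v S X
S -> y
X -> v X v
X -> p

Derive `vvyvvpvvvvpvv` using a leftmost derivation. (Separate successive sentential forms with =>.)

S => vSX => vvSXX => vvyXX => vvyvXvX => vvyvvXvvX => vvyvvpvvX => vvyvvpvvvXv => vvyvvpvvvvXvv => vvyvvpvvvvpvv

S => vSX   [S -> v S X]
vSX => vvSXX   [S -> v S X]
vvSXX => vvyXX   [S -> y]
vvyXX => vvyvXvX   [X -> v X v]
vvyvXvX => vvyvvXvvX   [X -> v X v]
vvyvvXvvX => vvyvvpvvX   [X -> p]
vvyvvpvvX => vvyvvpvvvXv   [X -> v X v]
vvyvvpvvvXv => vvyvvpvvvvXvv   [X -> v X v]
vvyvvpvvvvXvv => vvyvvpvvvvpvv   [X -> p]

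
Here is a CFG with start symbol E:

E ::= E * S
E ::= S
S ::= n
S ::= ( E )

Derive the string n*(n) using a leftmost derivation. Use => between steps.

E => E*S   [E ::= E * S]
E*S => S*S   [E ::= S]
S*S => n*S   [S ::= n]
n*S => n*(E)   [S ::= ( E )]
n*(E) => n*(S)   [E ::= S]
n*(S) => n*(n)   [S ::= n]

E=>E*S=>S*S=>n*S=>n*(E)=>n*(S)=>n*(n)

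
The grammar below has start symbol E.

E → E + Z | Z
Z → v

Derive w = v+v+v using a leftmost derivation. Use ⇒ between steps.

E⇒E+Z⇒E+Z+Z⇒Z+Z+Z⇒v+Z+Z⇒v+v+Z⇒v+v+v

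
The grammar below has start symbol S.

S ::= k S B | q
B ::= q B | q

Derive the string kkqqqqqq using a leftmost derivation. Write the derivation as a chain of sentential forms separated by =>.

S => kSB   [S ::= k S B]
kSB => kkSBB   [S ::= k S B]
kkSBB => kkqBB   [S ::= q]
kkqBB => kkqqBB   [B ::= q B]
kkqqBB => kkqqqBB   [B ::= q B]
kkqqqBB => kkqqqqBB   [B ::= q B]
kkqqqqBB => kkqqqqqB   [B ::= q]
kkqqqqqB => kkqqqqqq   [B ::= q]

S => kSB => kkSBB => kkqBB => kkqqBB => kkqqqBB => kkqqqqBB => kkqqqqqB => kkqqqqqq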